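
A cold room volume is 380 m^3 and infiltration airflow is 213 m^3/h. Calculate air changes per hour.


ACH = flow / volume
ACH = 213 / 380
ACH = 0.561

0.561


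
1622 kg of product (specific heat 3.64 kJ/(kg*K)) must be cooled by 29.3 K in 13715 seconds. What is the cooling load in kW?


Q = m * cp * dT / t
Q = 1622 * 3.64 * 29.3 / 13715
Q = 12.613 kW

12.613


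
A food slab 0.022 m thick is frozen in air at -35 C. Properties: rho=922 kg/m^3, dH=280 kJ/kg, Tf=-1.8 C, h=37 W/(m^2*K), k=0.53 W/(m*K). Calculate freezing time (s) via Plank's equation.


dT = -1.8 - (-35) = 33.2 K
term1 = a/(2h) = 0.022/(2*37) = 0.0002972972973
term2 = a^2/(8k) = 0.022^2/(8*0.53) = 0.0001141509434
t = rho*dH*1000/dT * (term1 + term2)
t = 922*280*1000/33.2 * (0.0002972972973 + 0.0001141509434)
t = 3199 s

3199


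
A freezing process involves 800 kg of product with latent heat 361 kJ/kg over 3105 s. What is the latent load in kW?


Q_lat = m * h_fg / t
Q_lat = 800 * 361 / 3105
Q_lat = 93.01 kW

93.01


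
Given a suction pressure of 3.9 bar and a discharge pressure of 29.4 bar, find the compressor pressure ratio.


PR = P_high / P_low
PR = 29.4 / 3.9
PR = 7.538

7.538


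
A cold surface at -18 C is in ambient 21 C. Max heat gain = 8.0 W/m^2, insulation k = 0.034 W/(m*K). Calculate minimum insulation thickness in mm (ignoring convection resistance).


dT = 21 - (-18) = 39 K
thickness = k * dT / q_max * 1000
thickness = 0.034 * 39 / 8.0 * 1000
thickness = 165.8 mm

165.8


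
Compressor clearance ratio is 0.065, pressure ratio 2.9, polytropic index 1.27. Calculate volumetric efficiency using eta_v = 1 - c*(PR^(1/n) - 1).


PR^(1/n) = 2.9^(1/1.27) = 2.31255948
eta_v = 1 - 0.065 * (2.31255948 - 1)
eta_v = 0.9147

0.9147


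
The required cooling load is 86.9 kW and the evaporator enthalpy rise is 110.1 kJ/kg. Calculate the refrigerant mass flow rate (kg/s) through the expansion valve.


m_dot = Q / dh
m_dot = 86.9 / 110.1
m_dot = 0.7893 kg/s

0.7893


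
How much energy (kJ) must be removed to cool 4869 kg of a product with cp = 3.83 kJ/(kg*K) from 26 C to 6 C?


dT = 26 - (6) = 20 K
Q = m * cp * dT = 4869 * 3.83 * 20
Q = 372965 kJ

372965


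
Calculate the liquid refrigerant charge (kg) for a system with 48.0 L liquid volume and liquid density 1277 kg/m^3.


Charge = V * rho / 1000
Charge = 48.0 * 1277 / 1000
Charge = 61.3 kg

61.3


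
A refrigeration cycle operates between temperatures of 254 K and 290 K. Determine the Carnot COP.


dT = 290 - 254 = 36 K
COP_carnot = T_cold / dT = 254 / 36
COP_carnot = 7.056

7.056


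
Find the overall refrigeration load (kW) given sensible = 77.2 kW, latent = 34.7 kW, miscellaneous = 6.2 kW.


Q_total = Q_s + Q_l + Q_misc
Q_total = 77.2 + 34.7 + 6.2
Q_total = 118.1 kW

118.1


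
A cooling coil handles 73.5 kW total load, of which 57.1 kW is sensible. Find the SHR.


SHR = Q_sensible / Q_total
SHR = 57.1 / 73.5
SHR = 0.777

0.777


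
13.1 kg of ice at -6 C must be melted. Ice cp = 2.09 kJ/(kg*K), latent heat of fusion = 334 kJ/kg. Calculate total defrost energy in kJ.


Sensible heat = cp * dT = 2.09 * 6 = 12.54 kJ/kg
Total per kg = 12.54 + 334 = 346.54 kJ/kg
Q = m * total = 13.1 * 346.54
Q = 4539.7 kJ

4539.7


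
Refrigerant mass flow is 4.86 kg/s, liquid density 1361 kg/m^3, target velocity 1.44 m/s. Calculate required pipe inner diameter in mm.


A = m_dot / (rho * v) = 4.86 / (1361 * 1.44) = 0.002479794269 m^2
d = sqrt(4*A/pi) * 1000
d = 56.2 mm

56.2


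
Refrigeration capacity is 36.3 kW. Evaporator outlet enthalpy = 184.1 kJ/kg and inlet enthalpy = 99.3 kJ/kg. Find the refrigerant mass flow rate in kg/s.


dh = 184.1 - 99.3 = 84.8 kJ/kg
m_dot = Q / dh = 36.3 / 84.8 = 0.4281 kg/s

0.4281


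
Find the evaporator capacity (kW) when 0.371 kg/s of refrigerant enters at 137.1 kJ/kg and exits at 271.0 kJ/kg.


dh = 271.0 - 137.1 = 133.9 kJ/kg
Q_evap = m_dot * dh = 0.371 * 133.9
Q_evap = 49.68 kW

49.68


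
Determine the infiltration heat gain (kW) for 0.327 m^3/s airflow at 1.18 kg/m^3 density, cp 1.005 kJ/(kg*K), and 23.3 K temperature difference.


Q = V_dot * rho * cp * dT
Q = 0.327 * 1.18 * 1.005 * 23.3
Q = 9.035 kW

9.035


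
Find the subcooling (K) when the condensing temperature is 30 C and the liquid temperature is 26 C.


Subcooling = T_cond - T_liquid
Subcooling = 30 - 26
Subcooling = 4 K

4


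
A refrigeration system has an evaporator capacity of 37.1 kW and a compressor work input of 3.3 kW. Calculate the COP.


COP = Q_evap / W
COP = 37.1 / 3.3
COP = 11.242

11.242


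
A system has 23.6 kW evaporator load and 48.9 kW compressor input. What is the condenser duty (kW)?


Q_cond = Q_evap + W
Q_cond = 23.6 + 48.9
Q_cond = 72.5 kW

72.5


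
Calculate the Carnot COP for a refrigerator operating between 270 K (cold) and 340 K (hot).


dT = 340 - 270 = 70 K
COP_carnot = T_cold / dT = 270 / 70
COP_carnot = 3.857

3.857


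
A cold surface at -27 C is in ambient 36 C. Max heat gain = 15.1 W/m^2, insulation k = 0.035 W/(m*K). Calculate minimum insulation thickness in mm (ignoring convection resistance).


dT = 36 - (-27) = 63 K
thickness = k * dT / q_max * 1000
thickness = 0.035 * 63 / 15.1 * 1000
thickness = 146.0 mm

146.0


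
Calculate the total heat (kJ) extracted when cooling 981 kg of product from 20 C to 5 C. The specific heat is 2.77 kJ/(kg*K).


dT = 20 - (5) = 15 K
Q = m * cp * dT = 981 * 2.77 * 15
Q = 40761 kJ

40761


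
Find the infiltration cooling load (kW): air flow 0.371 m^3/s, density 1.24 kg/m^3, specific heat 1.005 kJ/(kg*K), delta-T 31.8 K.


Q = V_dot * rho * cp * dT
Q = 0.371 * 1.24 * 1.005 * 31.8
Q = 14.702 kW

14.702


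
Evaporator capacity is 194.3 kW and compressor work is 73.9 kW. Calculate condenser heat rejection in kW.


Q_cond = Q_evap + W
Q_cond = 194.3 + 73.9
Q_cond = 268.2 kW

268.2


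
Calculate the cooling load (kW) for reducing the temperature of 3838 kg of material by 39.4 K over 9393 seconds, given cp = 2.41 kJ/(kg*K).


Q = m * cp * dT / t
Q = 3838 * 2.41 * 39.4 / 9393
Q = 38.798 kW

38.798


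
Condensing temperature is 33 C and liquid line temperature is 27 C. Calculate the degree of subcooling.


Subcooling = T_cond - T_liquid
Subcooling = 33 - 27
Subcooling = 6 K

6


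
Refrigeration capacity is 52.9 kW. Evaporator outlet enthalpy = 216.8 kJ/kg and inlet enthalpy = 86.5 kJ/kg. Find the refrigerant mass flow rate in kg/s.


dh = 216.8 - 86.5 = 130.3 kJ/kg
m_dot = Q / dh = 52.9 / 130.3 = 0.406 kg/s

0.406


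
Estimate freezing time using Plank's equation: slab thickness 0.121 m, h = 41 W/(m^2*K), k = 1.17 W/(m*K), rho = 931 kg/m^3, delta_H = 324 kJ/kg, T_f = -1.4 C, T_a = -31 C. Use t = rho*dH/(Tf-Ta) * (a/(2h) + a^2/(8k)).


dT = -1.4 - (-31) = 29.6 K
term1 = a/(2h) = 0.121/(2*41) = 0.001475609756
term2 = a^2/(8k) = 0.121^2/(8*1.17) = 0.001564209402
t = rho*dH*1000/dT * (term1 + term2)
t = 931*324*1000/29.6 * (0.001475609756 + 0.001564209402)
t = 30978 s

30978


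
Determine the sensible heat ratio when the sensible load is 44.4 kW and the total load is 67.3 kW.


SHR = Q_sensible / Q_total
SHR = 44.4 / 67.3
SHR = 0.66

0.66


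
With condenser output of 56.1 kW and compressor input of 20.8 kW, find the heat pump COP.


COP_hp = Q_cond / W
COP_hp = 56.1 / 20.8
COP_hp = 2.697

2.697


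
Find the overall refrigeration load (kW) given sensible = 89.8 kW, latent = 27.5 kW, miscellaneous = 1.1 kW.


Q_total = Q_s + Q_l + Q_misc
Q_total = 89.8 + 27.5 + 1.1
Q_total = 118.4 kW

118.4


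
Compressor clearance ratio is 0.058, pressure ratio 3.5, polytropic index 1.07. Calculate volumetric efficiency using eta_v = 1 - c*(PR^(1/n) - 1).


PR^(1/n) = 3.5^(1/1.07) = 3.22459226
eta_v = 1 - 0.058 * (3.22459226 - 1)
eta_v = 0.871

0.871


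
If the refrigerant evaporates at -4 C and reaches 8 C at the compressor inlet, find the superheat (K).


Superheat = T_suction - T_evap
Superheat = 8 - (-4)
Superheat = 12 K

12


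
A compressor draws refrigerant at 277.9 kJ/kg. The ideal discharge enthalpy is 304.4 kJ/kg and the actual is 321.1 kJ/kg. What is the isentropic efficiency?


dh_ideal = 304.4 - 277.9 = 26.5 kJ/kg
dh_actual = 321.1 - 277.9 = 43.2 kJ/kg
eta_s = dh_ideal / dh_actual = 26.5 / 43.2
eta_s = 0.6134

0.6134


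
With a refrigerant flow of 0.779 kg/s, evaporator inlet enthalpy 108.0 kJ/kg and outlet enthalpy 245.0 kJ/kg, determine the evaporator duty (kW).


dh = 245.0 - 108.0 = 137.0 kJ/kg
Q_evap = m_dot * dh = 0.779 * 137.0
Q_evap = 106.72 kW

106.72


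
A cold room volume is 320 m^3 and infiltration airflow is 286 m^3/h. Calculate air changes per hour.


ACH = flow / volume
ACH = 286 / 320
ACH = 0.894

0.894


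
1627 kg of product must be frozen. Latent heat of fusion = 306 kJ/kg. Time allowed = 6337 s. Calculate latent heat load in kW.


Q_lat = m * h_fg / t
Q_lat = 1627 * 306 / 6337
Q_lat = 78.56 kW

78.56


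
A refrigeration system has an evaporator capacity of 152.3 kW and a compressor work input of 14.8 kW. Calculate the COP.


COP = Q_evap / W
COP = 152.3 / 14.8
COP = 10.291

10.291


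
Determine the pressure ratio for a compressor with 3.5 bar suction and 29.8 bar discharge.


PR = P_high / P_low
PR = 29.8 / 3.5
PR = 8.514

8.514


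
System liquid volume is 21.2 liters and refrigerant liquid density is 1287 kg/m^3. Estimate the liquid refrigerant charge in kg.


Charge = V * rho / 1000
Charge = 21.2 * 1287 / 1000
Charge = 27.28 kg

27.28


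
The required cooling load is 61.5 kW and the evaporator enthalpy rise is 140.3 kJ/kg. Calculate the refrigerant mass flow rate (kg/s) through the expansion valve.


m_dot = Q / dh
m_dot = 61.5 / 140.3
m_dot = 0.4383 kg/s

0.4383


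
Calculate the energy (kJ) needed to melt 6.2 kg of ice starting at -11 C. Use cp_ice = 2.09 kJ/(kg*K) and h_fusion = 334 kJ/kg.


Sensible heat = cp * dT = 2.09 * 11 = 22.99 kJ/kg
Total per kg = 22.99 + 334 = 356.99 kJ/kg
Q = m * total = 6.2 * 356.99
Q = 2213.3 kJ

2213.3


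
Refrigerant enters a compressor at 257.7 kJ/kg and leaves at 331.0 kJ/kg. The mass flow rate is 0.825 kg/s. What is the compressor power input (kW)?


dh = 331.0 - 257.7 = 73.3 kJ/kg
W = m_dot * dh = 0.825 * 73.3 = 60.47 kW

60.47


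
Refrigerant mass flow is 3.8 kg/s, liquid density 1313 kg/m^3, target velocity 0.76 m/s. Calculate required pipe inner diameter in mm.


A = m_dot / (rho * v) = 3.8 / (1313 * 0.76) = 0.003808073115 m^2
d = sqrt(4*A/pi) * 1000
d = 69.6 mm

69.6


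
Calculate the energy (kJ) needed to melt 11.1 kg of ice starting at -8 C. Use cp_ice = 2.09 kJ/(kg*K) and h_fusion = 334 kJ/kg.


Sensible heat = cp * dT = 2.09 * 8 = 16.72 kJ/kg
Total per kg = 16.72 + 334 = 350.72 kJ/kg
Q = m * total = 11.1 * 350.72
Q = 3893.0 kJ

3893.0


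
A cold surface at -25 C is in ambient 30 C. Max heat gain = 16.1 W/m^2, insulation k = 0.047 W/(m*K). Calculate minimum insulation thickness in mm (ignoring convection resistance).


dT = 30 - (-25) = 55 K
thickness = k * dT / q_max * 1000
thickness = 0.047 * 55 / 16.1 * 1000
thickness = 160.6 mm

160.6


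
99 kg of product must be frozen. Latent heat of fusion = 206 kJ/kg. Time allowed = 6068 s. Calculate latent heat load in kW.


Q_lat = m * h_fg / t
Q_lat = 99 * 206 / 6068
Q_lat = 3.36 kW

3.36


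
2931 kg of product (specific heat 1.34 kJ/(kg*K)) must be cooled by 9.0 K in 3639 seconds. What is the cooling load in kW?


Q = m * cp * dT / t
Q = 2931 * 1.34 * 9.0 / 3639
Q = 9.714 kW

9.714


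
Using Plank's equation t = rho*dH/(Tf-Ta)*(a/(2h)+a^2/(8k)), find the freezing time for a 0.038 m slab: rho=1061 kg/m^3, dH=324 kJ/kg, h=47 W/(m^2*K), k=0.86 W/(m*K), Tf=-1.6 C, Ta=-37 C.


dT = -1.6 - (-37) = 35.4 K
term1 = a/(2h) = 0.038/(2*47) = 0.0004042553191
term2 = a^2/(8k) = 0.038^2/(8*0.86) = 0.0002098837209
t = rho*dH*1000/dT * (term1 + term2)
t = 1061*324*1000/35.4 * (0.0004042553191 + 0.0002098837209)
t = 5964 s

5964


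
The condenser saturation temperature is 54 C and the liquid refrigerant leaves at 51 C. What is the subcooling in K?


Subcooling = T_cond - T_liquid
Subcooling = 54 - 51
Subcooling = 3 K

3


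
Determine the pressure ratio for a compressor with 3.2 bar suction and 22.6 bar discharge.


PR = P_high / P_low
PR = 22.6 / 3.2
PR = 7.063

7.063


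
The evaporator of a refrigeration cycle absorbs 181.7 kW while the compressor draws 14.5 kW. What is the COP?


COP = Q_evap / W
COP = 181.7 / 14.5
COP = 12.531

12.531


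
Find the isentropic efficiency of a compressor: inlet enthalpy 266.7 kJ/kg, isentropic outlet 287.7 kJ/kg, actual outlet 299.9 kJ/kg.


dh_ideal = 287.7 - 266.7 = 21.0 kJ/kg
dh_actual = 299.9 - 266.7 = 33.2 kJ/kg
eta_s = dh_ideal / dh_actual = 21.0 / 33.2
eta_s = 0.6325

0.6325


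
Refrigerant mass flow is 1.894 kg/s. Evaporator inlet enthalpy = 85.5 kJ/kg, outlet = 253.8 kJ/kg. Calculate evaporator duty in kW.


dh = 253.8 - 85.5 = 168.3 kJ/kg
Q_evap = m_dot * dh = 1.894 * 168.3
Q_evap = 318.76 kW

318.76


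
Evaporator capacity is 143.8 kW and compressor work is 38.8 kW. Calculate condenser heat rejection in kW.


Q_cond = Q_evap + W
Q_cond = 143.8 + 38.8
Q_cond = 182.6 kW

182.6


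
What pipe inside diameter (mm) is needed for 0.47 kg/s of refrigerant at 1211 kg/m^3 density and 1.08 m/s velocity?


A = m_dot / (rho * v) = 0.47 / (1211 * 1.08) = 0.0003593601859 m^2
d = sqrt(4*A/pi) * 1000
d = 21.4 mm

21.4


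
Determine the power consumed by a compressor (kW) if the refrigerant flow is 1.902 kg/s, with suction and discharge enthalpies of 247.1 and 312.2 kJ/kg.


dh = 312.2 - 247.1 = 65.1 kJ/kg
W = m_dot * dh = 1.902 * 65.1 = 123.82 kW

123.82


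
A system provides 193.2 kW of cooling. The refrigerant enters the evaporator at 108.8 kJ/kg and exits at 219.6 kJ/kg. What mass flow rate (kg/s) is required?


dh = 219.6 - 108.8 = 110.8 kJ/kg
m_dot = Q / dh = 193.2 / 110.8 = 1.7437 kg/s

1.7437


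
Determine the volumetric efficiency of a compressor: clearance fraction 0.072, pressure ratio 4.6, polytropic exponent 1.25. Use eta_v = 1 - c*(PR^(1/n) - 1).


PR^(1/n) = 4.6^(1/1.25) = 3.39005126
eta_v = 1 - 0.072 * (3.39005126 - 1)
eta_v = 0.8279

0.8279


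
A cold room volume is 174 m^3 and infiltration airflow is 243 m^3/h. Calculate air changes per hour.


ACH = flow / volume
ACH = 243 / 174
ACH = 1.397

1.397


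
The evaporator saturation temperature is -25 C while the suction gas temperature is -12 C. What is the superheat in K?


Superheat = T_suction - T_evap
Superheat = -12 - (-25)
Superheat = 13 K

13


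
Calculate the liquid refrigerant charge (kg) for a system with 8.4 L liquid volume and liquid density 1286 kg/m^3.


Charge = V * rho / 1000
Charge = 8.4 * 1286 / 1000
Charge = 10.8 kg

10.8


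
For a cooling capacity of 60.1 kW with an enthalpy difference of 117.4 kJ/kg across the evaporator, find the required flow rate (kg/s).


m_dot = Q / dh
m_dot = 60.1 / 117.4
m_dot = 0.5119 kg/s

0.5119


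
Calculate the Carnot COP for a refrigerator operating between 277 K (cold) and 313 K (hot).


dT = 313 - 277 = 36 K
COP_carnot = T_cold / dT = 277 / 36
COP_carnot = 7.694

7.694


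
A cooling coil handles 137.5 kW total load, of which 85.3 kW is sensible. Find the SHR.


SHR = Q_sensible / Q_total
SHR = 85.3 / 137.5
SHR = 0.62

0.62


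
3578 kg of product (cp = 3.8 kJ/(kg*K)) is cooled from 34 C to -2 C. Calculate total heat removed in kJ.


dT = 34 - (-2) = 36 K
Q = m * cp * dT = 3578 * 3.8 * 36
Q = 489470 kJ

489470


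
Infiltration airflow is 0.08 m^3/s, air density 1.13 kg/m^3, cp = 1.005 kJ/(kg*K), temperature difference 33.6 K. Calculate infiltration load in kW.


Q = V_dot * rho * cp * dT
Q = 0.08 * 1.13 * 1.005 * 33.6
Q = 3.053 kW

3.053


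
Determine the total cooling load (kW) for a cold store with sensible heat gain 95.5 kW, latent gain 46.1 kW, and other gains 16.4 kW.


Q_total = Q_s + Q_l + Q_misc
Q_total = 95.5 + 46.1 + 16.4
Q_total = 158.0 kW

158.0


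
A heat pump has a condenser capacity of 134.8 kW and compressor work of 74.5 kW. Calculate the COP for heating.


COP_hp = Q_cond / W
COP_hp = 134.8 / 74.5
COP_hp = 1.809

1.809


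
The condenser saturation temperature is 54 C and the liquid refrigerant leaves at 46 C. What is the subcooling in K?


Subcooling = T_cond - T_liquid
Subcooling = 54 - 46
Subcooling = 8 K

8


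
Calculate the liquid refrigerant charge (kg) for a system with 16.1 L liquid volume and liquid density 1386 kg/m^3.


Charge = V * rho / 1000
Charge = 16.1 * 1386 / 1000
Charge = 22.31 kg

22.31


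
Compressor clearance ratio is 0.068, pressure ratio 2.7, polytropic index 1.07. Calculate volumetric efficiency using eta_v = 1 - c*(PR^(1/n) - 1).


PR^(1/n) = 2.7^(1/1.07) = 2.53013506
eta_v = 1 - 0.068 * (2.53013506 - 1)
eta_v = 0.896

0.896


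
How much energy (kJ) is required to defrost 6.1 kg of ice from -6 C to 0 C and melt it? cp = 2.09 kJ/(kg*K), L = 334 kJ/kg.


Sensible heat = cp * dT = 2.09 * 6 = 12.54 kJ/kg
Total per kg = 12.54 + 334 = 346.54 kJ/kg
Q = m * total = 6.1 * 346.54
Q = 2113.9 kJ

2113.9


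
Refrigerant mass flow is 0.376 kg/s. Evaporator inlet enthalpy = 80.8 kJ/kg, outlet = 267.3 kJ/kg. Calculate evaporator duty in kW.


dh = 267.3 - 80.8 = 186.5 kJ/kg
Q_evap = m_dot * dh = 0.376 * 186.5
Q_evap = 70.12 kW

70.12


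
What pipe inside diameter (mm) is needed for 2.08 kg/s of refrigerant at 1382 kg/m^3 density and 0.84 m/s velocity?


A = m_dot / (rho * v) = 2.08 / (1382 * 0.84) = 0.001791744194 m^2
d = sqrt(4*A/pi) * 1000
d = 47.8 mm

47.8


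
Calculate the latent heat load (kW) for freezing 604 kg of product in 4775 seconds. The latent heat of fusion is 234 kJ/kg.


Q_lat = m * h_fg / t
Q_lat = 604 * 234 / 4775
Q_lat = 29.6 kW

29.6


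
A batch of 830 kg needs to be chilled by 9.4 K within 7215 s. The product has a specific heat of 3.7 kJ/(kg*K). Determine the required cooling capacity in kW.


Q = m * cp * dT / t
Q = 830 * 3.7 * 9.4 / 7215
Q = 4.001 kW

4.001


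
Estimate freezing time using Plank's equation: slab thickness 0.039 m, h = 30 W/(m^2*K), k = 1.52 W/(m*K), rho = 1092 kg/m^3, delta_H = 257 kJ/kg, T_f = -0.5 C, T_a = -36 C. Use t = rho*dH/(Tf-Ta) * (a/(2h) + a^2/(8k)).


dT = -0.5 - (-36) = 35.5 K
term1 = a/(2h) = 0.039/(2*30) = 0.00065
term2 = a^2/(8k) = 0.039^2/(8*1.52) = 0.0001250822368
t = rho*dH*1000/dT * (term1 + term2)
t = 1092*257*1000/35.5 * (0.00065 + 0.0001250822368)
t = 6127 s

6127


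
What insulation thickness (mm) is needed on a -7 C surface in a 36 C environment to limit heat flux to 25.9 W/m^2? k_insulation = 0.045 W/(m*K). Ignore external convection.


dT = 36 - (-7) = 43 K
thickness = k * dT / q_max * 1000
thickness = 0.045 * 43 / 25.9 * 1000
thickness = 74.7 mm

74.7


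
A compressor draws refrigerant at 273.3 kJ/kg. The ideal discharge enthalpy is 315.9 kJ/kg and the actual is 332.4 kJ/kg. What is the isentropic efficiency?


dh_ideal = 315.9 - 273.3 = 42.6 kJ/kg
dh_actual = 332.4 - 273.3 = 59.1 kJ/kg
eta_s = dh_ideal / dh_actual = 42.6 / 59.1
eta_s = 0.7208

0.7208


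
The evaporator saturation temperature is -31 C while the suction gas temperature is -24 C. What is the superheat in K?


Superheat = T_suction - T_evap
Superheat = -24 - (-31)
Superheat = 7 K

7


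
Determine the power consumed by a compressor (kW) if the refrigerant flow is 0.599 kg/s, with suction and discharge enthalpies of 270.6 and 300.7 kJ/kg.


dh = 300.7 - 270.6 = 30.1 kJ/kg
W = m_dot * dh = 0.599 * 30.1 = 18.03 kW

18.03


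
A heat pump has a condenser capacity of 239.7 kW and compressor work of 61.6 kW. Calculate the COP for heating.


COP_hp = Q_cond / W
COP_hp = 239.7 / 61.6
COP_hp = 3.891

3.891


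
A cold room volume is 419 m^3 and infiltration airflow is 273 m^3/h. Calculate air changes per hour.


ACH = flow / volume
ACH = 273 / 419
ACH = 0.652

0.652


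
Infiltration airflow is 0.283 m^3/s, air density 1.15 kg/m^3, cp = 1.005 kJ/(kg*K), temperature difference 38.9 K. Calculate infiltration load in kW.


Q = V_dot * rho * cp * dT
Q = 0.283 * 1.15 * 1.005 * 38.9
Q = 12.723 kW

12.723


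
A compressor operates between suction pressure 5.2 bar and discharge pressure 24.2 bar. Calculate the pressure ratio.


PR = P_high / P_low
PR = 24.2 / 5.2
PR = 4.654

4.654


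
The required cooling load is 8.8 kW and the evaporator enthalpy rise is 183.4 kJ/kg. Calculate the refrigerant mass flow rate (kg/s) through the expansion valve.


m_dot = Q / dh
m_dot = 8.8 / 183.4
m_dot = 0.048 kg/s

0.048


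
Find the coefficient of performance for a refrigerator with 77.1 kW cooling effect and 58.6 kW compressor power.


COP = Q_evap / W
COP = 77.1 / 58.6
COP = 1.316

1.316


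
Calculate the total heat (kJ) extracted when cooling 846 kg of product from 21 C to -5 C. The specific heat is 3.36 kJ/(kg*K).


dT = 21 - (-5) = 26 K
Q = m * cp * dT = 846 * 3.36 * 26
Q = 73907 kJ

73907


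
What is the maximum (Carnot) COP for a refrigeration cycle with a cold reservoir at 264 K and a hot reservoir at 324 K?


dT = 324 - 264 = 60 K
COP_carnot = T_cold / dT = 264 / 60
COP_carnot = 4.4

4.4


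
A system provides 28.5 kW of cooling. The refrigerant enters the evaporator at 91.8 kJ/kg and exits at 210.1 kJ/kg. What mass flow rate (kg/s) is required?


dh = 210.1 - 91.8 = 118.3 kJ/kg
m_dot = Q / dh = 28.5 / 118.3 = 0.2409 kg/s

0.2409


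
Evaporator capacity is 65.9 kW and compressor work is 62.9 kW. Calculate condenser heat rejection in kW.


Q_cond = Q_evap + W
Q_cond = 65.9 + 62.9
Q_cond = 128.8 kW

128.8


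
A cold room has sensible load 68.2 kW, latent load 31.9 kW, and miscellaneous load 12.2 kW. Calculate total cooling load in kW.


Q_total = Q_s + Q_l + Q_misc
Q_total = 68.2 + 31.9 + 12.2
Q_total = 112.3 kW

112.3


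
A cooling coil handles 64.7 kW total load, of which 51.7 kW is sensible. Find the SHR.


SHR = Q_sensible / Q_total
SHR = 51.7 / 64.7
SHR = 0.799

0.799


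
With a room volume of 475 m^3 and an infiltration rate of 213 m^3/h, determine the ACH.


ACH = flow / volume
ACH = 213 / 475
ACH = 0.448

0.448


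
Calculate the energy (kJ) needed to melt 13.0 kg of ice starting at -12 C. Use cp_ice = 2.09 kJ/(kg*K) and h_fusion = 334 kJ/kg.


Sensible heat = cp * dT = 2.09 * 12 = 25.08 kJ/kg
Total per kg = 25.08 + 334 = 359.08 kJ/kg
Q = m * total = 13.0 * 359.08
Q = 4668.0 kJ

4668.0


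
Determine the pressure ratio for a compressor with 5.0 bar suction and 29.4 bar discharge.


PR = P_high / P_low
PR = 29.4 / 5.0
PR = 5.88

5.88


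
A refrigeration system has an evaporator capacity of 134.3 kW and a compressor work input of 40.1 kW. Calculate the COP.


COP = Q_evap / W
COP = 134.3 / 40.1
COP = 3.349

3.349


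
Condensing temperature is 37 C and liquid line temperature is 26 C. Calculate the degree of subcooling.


Subcooling = T_cond - T_liquid
Subcooling = 37 - 26
Subcooling = 11 K

11


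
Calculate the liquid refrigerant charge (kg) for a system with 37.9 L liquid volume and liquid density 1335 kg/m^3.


Charge = V * rho / 1000
Charge = 37.9 * 1335 / 1000
Charge = 50.6 kg

50.6


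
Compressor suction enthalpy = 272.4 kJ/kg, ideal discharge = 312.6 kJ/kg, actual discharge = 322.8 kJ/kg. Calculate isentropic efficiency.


dh_ideal = 312.6 - 272.4 = 40.2 kJ/kg
dh_actual = 322.8 - 272.4 = 50.4 kJ/kg
eta_s = dh_ideal / dh_actual = 40.2 / 50.4
eta_s = 0.7976

0.7976


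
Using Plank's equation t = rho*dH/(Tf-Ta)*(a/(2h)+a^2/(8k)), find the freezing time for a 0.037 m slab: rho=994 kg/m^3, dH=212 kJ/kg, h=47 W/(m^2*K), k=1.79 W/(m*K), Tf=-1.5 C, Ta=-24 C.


dT = -1.5 - (-24) = 22.5 K
term1 = a/(2h) = 0.037/(2*47) = 0.0003936170213
term2 = a^2/(8k) = 0.037^2/(8*1.79) = 0.00009560055866
t = rho*dH*1000/dT * (term1 + term2)
t = 994*212*1000/22.5 * (0.0003936170213 + 0.00009560055866)
t = 4582 s

4582


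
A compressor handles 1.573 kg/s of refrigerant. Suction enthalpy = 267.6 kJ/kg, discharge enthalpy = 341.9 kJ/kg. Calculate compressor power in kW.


dh = 341.9 - 267.6 = 74.3 kJ/kg
W = m_dot * dh = 1.573 * 74.3 = 116.87 kW

116.87


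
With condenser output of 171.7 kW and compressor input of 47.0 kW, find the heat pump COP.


COP_hp = Q_cond / W
COP_hp = 171.7 / 47.0
COP_hp = 3.653

3.653


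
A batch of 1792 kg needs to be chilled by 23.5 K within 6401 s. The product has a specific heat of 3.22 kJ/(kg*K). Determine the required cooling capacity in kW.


Q = m * cp * dT / t
Q = 1792 * 3.22 * 23.5 / 6401
Q = 21.184 kW

21.184


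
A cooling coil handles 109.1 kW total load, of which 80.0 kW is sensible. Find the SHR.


SHR = Q_sensible / Q_total
SHR = 80.0 / 109.1
SHR = 0.733

0.733


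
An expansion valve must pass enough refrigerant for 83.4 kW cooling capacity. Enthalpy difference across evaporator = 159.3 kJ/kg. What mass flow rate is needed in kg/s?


m_dot = Q / dh
m_dot = 83.4 / 159.3
m_dot = 0.5235 kg/s

0.5235


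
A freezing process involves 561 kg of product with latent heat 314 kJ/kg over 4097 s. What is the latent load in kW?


Q_lat = m * h_fg / t
Q_lat = 561 * 314 / 4097
Q_lat = 43.0 kW

43.0


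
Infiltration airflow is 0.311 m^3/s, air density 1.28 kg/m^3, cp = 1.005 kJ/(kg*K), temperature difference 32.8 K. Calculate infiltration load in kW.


Q = V_dot * rho * cp * dT
Q = 0.311 * 1.28 * 1.005 * 32.8
Q = 13.122 kW

13.122


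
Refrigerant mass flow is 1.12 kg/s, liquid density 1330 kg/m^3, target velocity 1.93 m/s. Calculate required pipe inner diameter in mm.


A = m_dot / (rho * v) = 1.12 / (1330 * 1.93) = 0.0004363239705 m^2
d = sqrt(4*A/pi) * 1000
d = 23.6 mm

23.6


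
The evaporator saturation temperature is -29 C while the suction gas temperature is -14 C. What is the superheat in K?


Superheat = T_suction - T_evap
Superheat = -14 - (-29)
Superheat = 15 K

15


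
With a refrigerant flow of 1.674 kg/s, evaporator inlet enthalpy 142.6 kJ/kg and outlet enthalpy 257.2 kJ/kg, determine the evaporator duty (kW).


dh = 257.2 - 142.6 = 114.6 kJ/kg
Q_evap = m_dot * dh = 1.674 * 114.6
Q_evap = 191.84 kW

191.84


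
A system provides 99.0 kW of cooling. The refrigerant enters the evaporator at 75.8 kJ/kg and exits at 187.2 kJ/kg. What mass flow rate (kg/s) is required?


dh = 187.2 - 75.8 = 111.4 kJ/kg
m_dot = Q / dh = 99.0 / 111.4 = 0.8887 kg/s

0.8887


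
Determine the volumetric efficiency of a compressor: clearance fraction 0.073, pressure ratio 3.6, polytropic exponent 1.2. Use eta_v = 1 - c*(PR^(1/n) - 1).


PR^(1/n) = 3.6^(1/1.2) = 2.90793984
eta_v = 1 - 0.073 * (2.90793984 - 1)
eta_v = 0.8607

0.8607


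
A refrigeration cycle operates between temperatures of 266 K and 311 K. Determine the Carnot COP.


dT = 311 - 266 = 45 K
COP_carnot = T_cold / dT = 266 / 45
COP_carnot = 5.911

5.911


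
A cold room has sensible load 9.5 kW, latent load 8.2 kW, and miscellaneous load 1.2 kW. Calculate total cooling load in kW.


Q_total = Q_s + Q_l + Q_misc
Q_total = 9.5 + 8.2 + 1.2
Q_total = 18.9 kW

18.9


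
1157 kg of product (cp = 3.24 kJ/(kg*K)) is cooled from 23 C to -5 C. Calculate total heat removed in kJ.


dT = 23 - (-5) = 28 K
Q = m * cp * dT = 1157 * 3.24 * 28
Q = 104963 kJ

104963


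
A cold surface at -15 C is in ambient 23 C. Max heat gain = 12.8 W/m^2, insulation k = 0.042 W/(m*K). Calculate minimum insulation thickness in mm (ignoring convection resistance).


dT = 23 - (-15) = 38 K
thickness = k * dT / q_max * 1000
thickness = 0.042 * 38 / 12.8 * 1000
thickness = 124.7 mm

124.7


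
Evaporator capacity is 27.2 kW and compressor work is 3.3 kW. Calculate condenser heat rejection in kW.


Q_cond = Q_evap + W
Q_cond = 27.2 + 3.3
Q_cond = 30.5 kW

30.5


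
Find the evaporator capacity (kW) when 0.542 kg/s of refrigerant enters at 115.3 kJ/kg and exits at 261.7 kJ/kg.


dh = 261.7 - 115.3 = 146.4 kJ/kg
Q_evap = m_dot * dh = 0.542 * 146.4
Q_evap = 79.35 kW

79.35


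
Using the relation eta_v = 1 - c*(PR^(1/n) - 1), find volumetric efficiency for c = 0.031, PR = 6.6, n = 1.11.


PR^(1/n) = 6.6^(1/1.11) = 5.47429088
eta_v = 1 - 0.031 * (5.47429088 - 1)
eta_v = 0.8613

0.8613


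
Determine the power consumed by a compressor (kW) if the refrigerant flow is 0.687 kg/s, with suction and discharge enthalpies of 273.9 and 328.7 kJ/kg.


dh = 328.7 - 273.9 = 54.8 kJ/kg
W = m_dot * dh = 0.687 * 54.8 = 37.65 kW

37.65


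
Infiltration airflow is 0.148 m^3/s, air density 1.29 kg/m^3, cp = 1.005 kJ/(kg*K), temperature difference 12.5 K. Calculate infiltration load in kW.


Q = V_dot * rho * cp * dT
Q = 0.148 * 1.29 * 1.005 * 12.5
Q = 2.398 kW

2.398


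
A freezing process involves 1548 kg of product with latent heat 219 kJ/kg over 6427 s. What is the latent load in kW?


Q_lat = m * h_fg / t
Q_lat = 1548 * 219 / 6427
Q_lat = 52.75 kW

52.75


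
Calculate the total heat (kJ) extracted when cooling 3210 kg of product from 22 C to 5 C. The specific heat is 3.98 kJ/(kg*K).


dT = 22 - (5) = 17 K
Q = m * cp * dT = 3210 * 3.98 * 17
Q = 217189 kJ

217189


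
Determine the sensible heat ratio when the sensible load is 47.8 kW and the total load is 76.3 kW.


SHR = Q_sensible / Q_total
SHR = 47.8 / 76.3
SHR = 0.626

0.626


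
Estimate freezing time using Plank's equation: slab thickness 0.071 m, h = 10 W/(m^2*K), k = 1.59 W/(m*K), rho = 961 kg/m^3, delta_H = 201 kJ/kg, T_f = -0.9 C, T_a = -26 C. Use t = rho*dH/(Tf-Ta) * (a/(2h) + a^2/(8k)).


dT = -0.9 - (-26) = 25.1 K
term1 = a/(2h) = 0.071/(2*10) = 0.00355
term2 = a^2/(8k) = 0.071^2/(8*1.59) = 0.0003963050314
t = rho*dH*1000/dT * (term1 + term2)
t = 961*201*1000/25.1 * (0.00355 + 0.0003963050314)
t = 30369 s

30369


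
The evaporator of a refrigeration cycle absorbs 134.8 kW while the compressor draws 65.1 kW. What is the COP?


COP = Q_evap / W
COP = 134.8 / 65.1
COP = 2.071

2.071


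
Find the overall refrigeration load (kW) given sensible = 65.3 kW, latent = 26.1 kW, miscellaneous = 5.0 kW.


Q_total = Q_s + Q_l + Q_misc
Q_total = 65.3 + 26.1 + 5.0
Q_total = 96.4 kW

96.4


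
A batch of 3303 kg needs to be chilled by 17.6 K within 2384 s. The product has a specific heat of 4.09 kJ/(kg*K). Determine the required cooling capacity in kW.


Q = m * cp * dT / t
Q = 3303 * 4.09 * 17.6 / 2384
Q = 99.733 kW

99.733


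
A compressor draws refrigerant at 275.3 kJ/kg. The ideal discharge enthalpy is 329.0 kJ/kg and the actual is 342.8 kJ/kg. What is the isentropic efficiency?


dh_ideal = 329.0 - 275.3 = 53.7 kJ/kg
dh_actual = 342.8 - 275.3 = 67.5 kJ/kg
eta_s = dh_ideal / dh_actual = 53.7 / 67.5
eta_s = 0.7956

0.7956


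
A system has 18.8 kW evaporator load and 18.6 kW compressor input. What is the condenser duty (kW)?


Q_cond = Q_evap + W
Q_cond = 18.8 + 18.6
Q_cond = 37.4 kW

37.4


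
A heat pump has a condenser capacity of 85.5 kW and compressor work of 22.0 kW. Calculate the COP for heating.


COP_hp = Q_cond / W
COP_hp = 85.5 / 22.0
COP_hp = 3.886

3.886


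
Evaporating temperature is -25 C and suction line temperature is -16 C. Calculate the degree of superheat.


Superheat = T_suction - T_evap
Superheat = -16 - (-25)
Superheat = 9 K

9


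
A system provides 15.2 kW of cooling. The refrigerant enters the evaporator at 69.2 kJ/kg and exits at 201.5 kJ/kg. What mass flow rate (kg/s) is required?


dh = 201.5 - 69.2 = 132.3 kJ/kg
m_dot = Q / dh = 15.2 / 132.3 = 0.1149 kg/s

0.1149


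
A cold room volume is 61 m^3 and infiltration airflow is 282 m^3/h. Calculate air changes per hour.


ACH = flow / volume
ACH = 282 / 61
ACH = 4.623

4.623


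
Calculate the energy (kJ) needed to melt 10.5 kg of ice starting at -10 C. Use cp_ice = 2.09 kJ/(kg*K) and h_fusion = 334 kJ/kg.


Sensible heat = cp * dT = 2.09 * 10 = 20.9 kJ/kg
Total per kg = 20.9 + 334 = 354.9 kJ/kg
Q = m * total = 10.5 * 354.9
Q = 3726.5 kJ

3726.5


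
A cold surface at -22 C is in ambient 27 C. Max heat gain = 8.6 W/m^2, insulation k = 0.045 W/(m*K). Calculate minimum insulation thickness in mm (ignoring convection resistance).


dT = 27 - (-22) = 49 K
thickness = k * dT / q_max * 1000
thickness = 0.045 * 49 / 8.6 * 1000
thickness = 256.4 mm

256.4


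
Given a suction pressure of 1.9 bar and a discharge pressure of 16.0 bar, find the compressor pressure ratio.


PR = P_high / P_low
PR = 16.0 / 1.9
PR = 8.421

8.421


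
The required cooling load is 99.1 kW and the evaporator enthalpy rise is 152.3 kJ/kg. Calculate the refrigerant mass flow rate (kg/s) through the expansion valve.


m_dot = Q / dh
m_dot = 99.1 / 152.3
m_dot = 0.6507 kg/s

0.6507


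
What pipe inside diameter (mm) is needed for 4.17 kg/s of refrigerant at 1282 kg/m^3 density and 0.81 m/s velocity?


A = m_dot / (rho * v) = 4.17 / (1282 * 0.81) = 0.004015716184 m^2
d = sqrt(4*A/pi) * 1000
d = 71.5 mm

71.5


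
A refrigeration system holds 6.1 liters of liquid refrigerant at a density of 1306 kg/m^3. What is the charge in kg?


Charge = V * rho / 1000
Charge = 6.1 * 1306 / 1000
Charge = 7.97 kg

7.97


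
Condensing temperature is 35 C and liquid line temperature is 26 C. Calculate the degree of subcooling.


Subcooling = T_cond - T_liquid
Subcooling = 35 - 26
Subcooling = 9 K

9


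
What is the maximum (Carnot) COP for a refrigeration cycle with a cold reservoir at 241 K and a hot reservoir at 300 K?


dT = 300 - 241 = 59 K
COP_carnot = T_cold / dT = 241 / 59
COP_carnot = 4.085

4.085


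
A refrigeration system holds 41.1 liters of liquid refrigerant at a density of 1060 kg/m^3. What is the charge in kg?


Charge = V * rho / 1000
Charge = 41.1 * 1060 / 1000
Charge = 43.57 kg

43.57


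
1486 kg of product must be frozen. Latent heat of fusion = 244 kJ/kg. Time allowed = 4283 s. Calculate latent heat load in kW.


Q_lat = m * h_fg / t
Q_lat = 1486 * 244 / 4283
Q_lat = 84.66 kW

84.66


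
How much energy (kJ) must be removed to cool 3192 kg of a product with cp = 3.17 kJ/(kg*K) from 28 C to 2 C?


dT = 28 - (2) = 26 K
Q = m * cp * dT = 3192 * 3.17 * 26
Q = 263085 kJ

263085


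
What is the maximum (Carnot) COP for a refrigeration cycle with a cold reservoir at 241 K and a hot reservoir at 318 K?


dT = 318 - 241 = 77 K
COP_carnot = T_cold / dT = 241 / 77
COP_carnot = 3.13

3.13


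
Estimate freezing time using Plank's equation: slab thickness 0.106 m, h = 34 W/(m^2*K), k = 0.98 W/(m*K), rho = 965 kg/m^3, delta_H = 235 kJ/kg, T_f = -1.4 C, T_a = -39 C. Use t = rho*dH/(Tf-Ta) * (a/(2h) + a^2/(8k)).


dT = -1.4 - (-39) = 37.6 K
term1 = a/(2h) = 0.106/(2*34) = 0.001558823529
term2 = a^2/(8k) = 0.106^2/(8*0.98) = 0.001433163265
t = rho*dH*1000/dT * (term1 + term2)
t = 965*235*1000/37.6 * (0.001558823529 + 0.001433163265)
t = 18045 s

18045


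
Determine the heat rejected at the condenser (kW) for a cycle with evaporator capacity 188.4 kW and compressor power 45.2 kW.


Q_cond = Q_evap + W
Q_cond = 188.4 + 45.2
Q_cond = 233.6 kW

233.6


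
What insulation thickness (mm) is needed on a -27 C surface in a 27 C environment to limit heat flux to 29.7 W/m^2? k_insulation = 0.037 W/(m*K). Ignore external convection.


dT = 27 - (-27) = 54 K
thickness = k * dT / q_max * 1000
thickness = 0.037 * 54 / 29.7 * 1000
thickness = 67.3 mm

67.3


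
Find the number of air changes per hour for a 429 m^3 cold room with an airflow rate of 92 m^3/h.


ACH = flow / volume
ACH = 92 / 429
ACH = 0.214

0.214


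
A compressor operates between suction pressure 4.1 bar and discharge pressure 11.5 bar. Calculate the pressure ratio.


PR = P_high / P_low
PR = 11.5 / 4.1
PR = 2.805

2.805


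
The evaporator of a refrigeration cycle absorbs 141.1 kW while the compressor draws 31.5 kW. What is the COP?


COP = Q_evap / W
COP = 141.1 / 31.5
COP = 4.479

4.479


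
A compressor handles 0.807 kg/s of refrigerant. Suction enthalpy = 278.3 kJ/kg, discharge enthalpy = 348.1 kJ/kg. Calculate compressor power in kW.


dh = 348.1 - 278.3 = 69.8 kJ/kg
W = m_dot * dh = 0.807 * 69.8 = 56.33 kW

56.33


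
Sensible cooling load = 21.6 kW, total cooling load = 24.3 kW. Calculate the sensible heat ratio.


SHR = Q_sensible / Q_total
SHR = 21.6 / 24.3
SHR = 0.889

0.889


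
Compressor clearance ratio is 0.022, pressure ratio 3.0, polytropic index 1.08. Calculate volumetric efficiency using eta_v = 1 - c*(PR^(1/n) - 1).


PR^(1/n) = 3.0^(1/1.08) = 2.7655336
eta_v = 1 - 0.022 * (2.7655336 - 1)
eta_v = 0.9612

0.9612


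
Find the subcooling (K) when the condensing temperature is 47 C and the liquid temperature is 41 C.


Subcooling = T_cond - T_liquid
Subcooling = 47 - 41
Subcooling = 6 K

6


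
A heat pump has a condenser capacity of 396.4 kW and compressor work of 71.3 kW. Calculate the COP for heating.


COP_hp = Q_cond / W
COP_hp = 396.4 / 71.3
COP_hp = 5.56

5.56


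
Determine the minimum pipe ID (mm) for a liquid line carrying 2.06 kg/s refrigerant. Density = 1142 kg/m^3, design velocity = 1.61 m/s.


A = m_dot / (rho * v) = 2.06 / (1142 * 1.61) = 0.001120405522 m^2
d = sqrt(4*A/pi) * 1000
d = 37.8 mm

37.8


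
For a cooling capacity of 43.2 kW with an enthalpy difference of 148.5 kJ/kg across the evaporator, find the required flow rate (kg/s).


m_dot = Q / dh
m_dot = 43.2 / 148.5
m_dot = 0.2909 kg/s

0.2909


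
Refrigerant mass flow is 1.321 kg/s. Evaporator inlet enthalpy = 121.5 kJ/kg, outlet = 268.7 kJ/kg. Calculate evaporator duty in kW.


dh = 268.7 - 121.5 = 147.2 kJ/kg
Q_evap = m_dot * dh = 1.321 * 147.2
Q_evap = 194.45 kW

194.45


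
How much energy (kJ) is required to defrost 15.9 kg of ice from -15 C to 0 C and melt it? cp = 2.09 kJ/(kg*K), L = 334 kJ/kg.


Sensible heat = cp * dT = 2.09 * 15 = 31.35 kJ/kg
Total per kg = 31.35 + 334 = 365.35 kJ/kg
Q = m * total = 15.9 * 365.35
Q = 5809.1 kJ

5809.1


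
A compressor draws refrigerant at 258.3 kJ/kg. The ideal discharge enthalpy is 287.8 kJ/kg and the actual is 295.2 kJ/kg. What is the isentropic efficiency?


dh_ideal = 287.8 - 258.3 = 29.5 kJ/kg
dh_actual = 295.2 - 258.3 = 36.9 kJ/kg
eta_s = dh_ideal / dh_actual = 29.5 / 36.9
eta_s = 0.7995

0.7995


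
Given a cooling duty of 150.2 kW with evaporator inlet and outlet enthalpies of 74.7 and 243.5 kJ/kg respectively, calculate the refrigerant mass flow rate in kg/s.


dh = 243.5 - 74.7 = 168.8 kJ/kg
m_dot = Q / dh = 150.2 / 168.8 = 0.8898 kg/s

0.8898


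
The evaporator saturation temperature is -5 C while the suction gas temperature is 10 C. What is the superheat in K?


Superheat = T_suction - T_evap
Superheat = 10 - (-5)
Superheat = 15 K

15


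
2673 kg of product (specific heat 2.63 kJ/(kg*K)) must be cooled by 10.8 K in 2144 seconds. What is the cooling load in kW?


Q = m * cp * dT / t
Q = 2673 * 2.63 * 10.8 / 2144
Q = 35.412 kW

35.412


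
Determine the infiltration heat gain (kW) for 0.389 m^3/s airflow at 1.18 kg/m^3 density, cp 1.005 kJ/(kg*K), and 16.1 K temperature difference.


Q = V_dot * rho * cp * dT
Q = 0.389 * 1.18 * 1.005 * 16.1
Q = 7.427 kW

7.427


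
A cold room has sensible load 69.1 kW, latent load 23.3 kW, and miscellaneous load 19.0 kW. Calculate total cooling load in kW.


Q_total = Q_s + Q_l + Q_misc
Q_total = 69.1 + 23.3 + 19.0
Q_total = 111.4 kW

111.4


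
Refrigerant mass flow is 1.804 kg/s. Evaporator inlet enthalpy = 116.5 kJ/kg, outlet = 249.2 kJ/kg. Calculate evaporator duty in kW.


dh = 249.2 - 116.5 = 132.7 kJ/kg
Q_evap = m_dot * dh = 1.804 * 132.7
Q_evap = 239.39 kW

239.39
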